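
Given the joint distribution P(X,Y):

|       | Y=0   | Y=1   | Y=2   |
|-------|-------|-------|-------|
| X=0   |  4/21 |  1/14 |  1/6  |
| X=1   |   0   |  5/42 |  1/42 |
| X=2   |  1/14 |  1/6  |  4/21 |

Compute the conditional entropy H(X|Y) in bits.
1.2437 bits

H(X|Y) = H(X,Y) - H(Y)

H(X,Y) = -Σ_{x,y} P(x,y) log₂ P(x,y). Per-cell terms -P(x,y)·log₂P(x,y):
  X=0: 0.45568, 0.27195, 0.43083
  X=1: 0.00000, 0.36552, 0.12839
  X=2: 0.27195, 0.43083, 0.45568
  (cells with P = 0 contribute 0)
Sum of the 9 terms: H(X,Y) = 2.81083 bits

Marginal of Y (column sums):
  P(Y=0) = 4/21 + 0 + 1/14 = 11/42
  P(Y=1) = 1/14 + 5/42 + 1/6 = 5/14
  P(Y=2) = 1/6 + 1/42 + 4/21 = 8/21
H(Y) = -[(11/42)·log₂(11/42) + (5/14)·log₂(5/14) + (8/21)·log₂(8/21)]
  = 0.50623 + 0.53051 + 0.53041 = 1.56715 bits

H(X|Y) = H(X,Y) - H(Y) = 2.81083 - 1.56715 = 1.2437 bits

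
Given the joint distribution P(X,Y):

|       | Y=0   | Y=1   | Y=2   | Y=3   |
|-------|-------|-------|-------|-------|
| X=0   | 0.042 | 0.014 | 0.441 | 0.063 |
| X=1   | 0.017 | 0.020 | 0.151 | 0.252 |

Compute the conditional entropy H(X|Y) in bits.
0.7967 bits

H(X|Y) = H(X,Y) - H(Y)

H(X,Y) = -Σ_{x,y} P(x,y) log₂ P(x,y). Per-cell terms -P(x,y)·log₂P(x,y):
  X=0: 0.1921, 0.0862, 0.5209, 0.2513
  X=1: 0.0999, 0.1129, 0.4118, 0.5011
Sum of the 8 terms: H(X,Y) = 2.1762 bits

Marginal of Y (column sums):
  P(Y=0) = 0.042 + 0.017 = 0.059
  P(Y=1) = 0.014 + 0.020 = 0.034
  P(Y=2) = 0.441 + 0.151 = 0.592
  P(Y=3) = 0.063 + 0.252 = 0.315
H(Y) = -[0.059·log₂(0.059) + 0.034·log₂(0.034) + 0.592·log₂(0.592) + 0.315·log₂(0.315)]
  = 0.2409 + 0.1659 + 0.4477 + 0.5250 = 1.3795 bits

H(X|Y) = H(X,Y) - H(Y) = 2.1762 - 1.3795 = 0.7967 bits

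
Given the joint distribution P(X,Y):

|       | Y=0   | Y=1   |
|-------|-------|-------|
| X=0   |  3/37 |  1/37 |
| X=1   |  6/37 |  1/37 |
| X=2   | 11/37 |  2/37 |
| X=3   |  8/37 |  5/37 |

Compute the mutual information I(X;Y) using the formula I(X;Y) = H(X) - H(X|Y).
0.0454 bits

I(X;Y) = H(X) - H(X|Y)

Marginal of X (row sums):
  P(X=0) = 3/37 + 1/37 = 4/37
  P(X=1) = 6/37 + 1/37 = 7/37
  P(X=2) = 11/37 + 2/37 = 13/37
  P(X=3) = 8/37 + 5/37 = 13/37
H(X) = -[(4/37)·log₂(4/37) + (7/37)·log₂(7/37) + (13/37)·log₂(13/37) + (13/37)·log₂(13/37)]
  = 0.34697 + 0.45445 + 0.53019 + 0.53019 = 1.8618 bits

Marginal of Y (column sums):
  P(Y=0) = 3/37 + 6/37 + 11/37 + 8/37 = 28/37
  P(Y=1) = 1/37 + 1/37 + 2/37 + 5/37 = 9/37
H(X|Y) = Σ_y P(y)·H(X|Y=y):
  Y=0: P(Y=0) = 28/37, P(X|Y=0) = (3/28, 3/14, 11/28, 2/7) → H(X|Y=0) = 1.86741
  Y=1: P(Y=1) = 9/37, P(X|Y=1) = (1/9, 1/9, 2/9, 5/9) → H(X|Y=1) = 1.65774
H(X|Y) = (28/37)·1.86741 + (9/37)·1.65774 = 1.8164 bits

I(X;Y) = H(X) - H(X|Y) = 1.8618 - 1.8164 = 0.0454 bits

Cross-check via I(X;Y) = H(X) + H(Y) - H(X,Y): computing H(Y) from the column sums and H(X,Y) from the 8 cells in the same way gives H(Y) = 0.8004 bits and H(X,Y) = 2.6168 bits, so
I(X;Y) = 1.8618 + 0.8004 - 2.6168 = 0.0454 bits ✓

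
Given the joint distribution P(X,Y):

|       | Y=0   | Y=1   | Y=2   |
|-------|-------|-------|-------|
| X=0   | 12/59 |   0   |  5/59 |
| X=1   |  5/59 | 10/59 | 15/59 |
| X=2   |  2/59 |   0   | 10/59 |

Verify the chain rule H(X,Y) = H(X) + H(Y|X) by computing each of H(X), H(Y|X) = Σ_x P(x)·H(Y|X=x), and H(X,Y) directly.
H(X) = 1.4807 bits, H(Y|X) = 1.1260 bits, H(X,Y) = 2.6067 bits

Marginal of X (row sums):
  P(X=0) = 12/59 + 0 + 5/59 = 17/59
  P(X=1) = 5/59 + 10/59 + 15/59 = 30/59
  P(X=2) = 2/59 + 0 + 10/59 = 12/59
H(X) = -[(17/59)·log₂(17/59) + (30/59)·log₂(30/59) + (12/59)·log₂(12/59)]
  = 0.51726 + 0.49615 + 0.46732 = 1.4807 bits

H(Y|X) = Σ_x P(x)·H(Y|X=x):
  X=0: P(X=0) = 17/59, P(Y|X=0) = (12/17, 0, 5/17) → H(Y|X=0) = 0.87398
  X=1: P(X=1) = 30/59, P(Y|X=1) = (1/6, 1/3, 1/2) → H(Y|X=1) = 1.45915
  X=2: P(X=2) = 12/59, P(Y|X=2) = (1/6, 0, 5/6) → H(Y|X=2) = 0.65002
H(Y|X) = (17/59)·0.87398 + (30/59)·1.45915 + (12/59)·0.65002 = 1.1260 bits

H(X,Y) = -Σ_{x,y} P(x,y) log₂ P(x,y). Per-cell terms -P(x,y)·log₂P(x,y):
  X=0: 0.46732, 0.00000, 0.30176
  X=1: 0.30176, 0.43402, 0.50231
  X=2: 0.16551, 0.00000, 0.43402
  (cells with P = 0 contribute 0)
Sum of the 9 terms: H(X,Y) = 2.6067 bits

Chain rule check:
  H(X) + H(Y|X) = 1.4807 + 1.1260 = 2.6067 bits
  H(X,Y) = 2.6067 bits
✓ Chain rule verified.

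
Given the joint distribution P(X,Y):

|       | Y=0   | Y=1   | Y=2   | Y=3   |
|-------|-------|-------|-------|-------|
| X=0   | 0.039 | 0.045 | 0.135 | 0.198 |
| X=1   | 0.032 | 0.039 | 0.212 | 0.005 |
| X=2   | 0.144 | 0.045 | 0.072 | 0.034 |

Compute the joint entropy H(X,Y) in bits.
3.1337 bits

H(X,Y) = -Σ_{x,y} P(x,y) log₂ P(x,y). Per-cell terms -P(x,y)·log₂P(x,y):
  X=0: 0.18253, 0.20133, 0.39001, 0.46261
  X=1: 0.15891, 0.18253, 0.47443, 0.03822
  X=2: 0.40260, 0.20133, 0.27330, 0.16586
Sum of the 12 terms: H(X,Y) = 3.1337 bits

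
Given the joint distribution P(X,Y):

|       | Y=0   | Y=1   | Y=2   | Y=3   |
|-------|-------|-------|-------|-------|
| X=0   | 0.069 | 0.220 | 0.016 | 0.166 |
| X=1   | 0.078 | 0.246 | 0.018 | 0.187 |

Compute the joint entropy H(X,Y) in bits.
2.6137 bits

H(X,Y) = -Σ_{x,y} P(x,y) log₂ P(x,y). Per-cell terms -P(x,y)·log₂P(x,y):
  X=0: 0.26615, 0.48057, 0.09545, 0.43006
  X=1: 0.28707, 0.49772, 0.10433, 0.45233
Sum of the 8 terms: H(X,Y) = 2.6137 bits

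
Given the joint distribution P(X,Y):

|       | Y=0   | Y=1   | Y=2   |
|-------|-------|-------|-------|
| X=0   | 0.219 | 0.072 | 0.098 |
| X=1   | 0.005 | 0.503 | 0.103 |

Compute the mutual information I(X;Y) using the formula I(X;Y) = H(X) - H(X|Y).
0.4158 bits

I(X;Y) = H(X) - H(X|Y)

Marginal of X (row sums):
  P(X=0) = 0.219 + 0.072 + 0.098 = 0.389
  P(X=1) = 0.005 + 0.503 + 0.103 = 0.611
H(X) = -[0.389·log₂(0.389) + 0.611·log₂(0.611)]
  = 0.5299 + 0.4343 = 0.9642 bits

Marginal of Y (column sums):
  P(Y=0) = 0.219 + 0.005 = 0.224
  P(Y=1) = 0.072 + 0.503 = 0.575
  P(Y=2) = 0.098 + 0.103 = 0.201
H(X|Y) = Σ_y P(y)·H(X|Y=y):
  Y=0: P(Y=0) = 0.224, P(X|Y=0) = (219/224, 5/224) → H(X|Y=0) = 0.1543
  Y=1: P(Y=1) = 0.575, P(X|Y=1) = (72/575, 503/575) → H(X|Y=1) = 0.5442
  Y=2: P(Y=2) = 0.201, P(X|Y=2) = (98/201, 103/201) → H(X|Y=2) = 0.9996
H(X|Y) = 0.224·0.1543 + 0.575·0.5442 + 0.201·0.9996 = 0.5484 bits

I(X;Y) = H(X) - H(X|Y) = 0.9642 - 0.5484 = 0.4158 bits

Cross-check via I(X;Y) = H(X) + H(Y) - H(X,Y): computing H(Y) from the column sums and H(X,Y) from the 6 cells in the same way gives H(Y) = 1.4078 bits and H(X,Y) = 1.9562 bits, so
I(X;Y) = 0.9642 + 1.4078 - 1.9562 = 0.4158 bits ✓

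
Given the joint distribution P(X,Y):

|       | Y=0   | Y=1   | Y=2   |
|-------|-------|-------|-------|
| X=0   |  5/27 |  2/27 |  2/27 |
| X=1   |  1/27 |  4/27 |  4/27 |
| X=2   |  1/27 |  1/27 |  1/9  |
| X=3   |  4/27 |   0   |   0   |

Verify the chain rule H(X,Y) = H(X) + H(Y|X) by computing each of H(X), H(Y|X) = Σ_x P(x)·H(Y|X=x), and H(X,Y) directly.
H(X) = 1.9153 bits, H(Y|X) = 1.1964 bits, H(X,Y) = 3.1118 bits

Marginal of X (row sums):
  P(X=0) = 5/27 + 2/27 + 2/27 = 1/3
  P(X=1) = 1/27 + 4/27 + 4/27 = 1/3
  P(X=2) = 1/27 + 1/27 + 1/9 = 5/27
  P(X=3) = 4/27 + 0 + 0 = 4/27
H(X) = -[(1/3)·log₂(1/3) + (1/3)·log₂(1/3) + (5/27)·log₂(5/27) + (4/27)·log₂(4/27)]
  = 0.52832 + 0.52832 + 0.45055 + 0.40813 = 1.9153 bits

H(Y|X) = Σ_x P(x)·H(Y|X=x):
  X=0: P(X=0) = 1/3, P(Y|X=0) = (5/9, 2/9, 2/9) → H(Y|X=0) = 1.43552
  X=1: P(X=1) = 1/3, P(Y|X=1) = (1/9, 4/9, 4/9) → H(Y|X=1) = 1.39215
  X=2: P(X=2) = 5/27, P(Y|X=2) = (1/5, 1/5, 3/5) → H(Y|X=2) = 1.37095
  X=3: P(X=3) = 4/27, P(Y|X=3) = (1, 0, 0) → H(Y|X=3) = 0.00000
H(Y|X) = (1/3)·1.43552 + (1/3)·1.39215 + (5/27)·1.37095 + (4/27)·0.00000 = 1.1964 bits

H(X,Y) = -Σ_{x,y} P(x,y) log₂ P(x,y). Per-cell terms -P(x,y)·log₂P(x,y):
  X=0: 0.45055, 0.27814, 0.27814
  X=1: 0.17611, 0.40813, 0.40813
  X=2: 0.17611, 0.17611, 0.35221
  X=3: 0.40813, 0.00000, 0.00000
  (cells with P = 0 contribute 0)
Sum of the 12 terms: H(X,Y) = 3.1118 bits

Chain rule check:
  H(X) + H(Y|X) = 1.9153 + 1.1964 = 3.1117 bits
  H(X,Y) = 3.1118 bits
✓ Chain rule verified (Δ = 0.0001 is 4-dp rounding noise: each of the three values was rounded independently).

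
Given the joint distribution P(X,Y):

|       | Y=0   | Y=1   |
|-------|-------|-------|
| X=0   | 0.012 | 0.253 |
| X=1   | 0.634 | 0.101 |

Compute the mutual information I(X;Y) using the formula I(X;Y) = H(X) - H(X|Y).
0.4427 bits

I(X;Y) = H(X) - H(X|Y)

Marginal of X (row sums):
  P(X=0) = 0.012 + 0.253 = 0.265
  P(X=1) = 0.634 + 0.101 = 0.735
H(X) = -[0.265·log₂(0.265) + 0.735·log₂(0.735)]
  = 0.5077 + 0.3265 = 0.8342 bits

Marginal of Y (column sums):
  P(Y=0) = 0.012 + 0.634 = 0.646
  P(Y=1) = 0.253 + 0.101 = 0.354
H(X|Y) = Σ_y P(y)·H(X|Y=y):
  Y=0: P(Y=0) = 0.646, P(X|Y=0) = (6/323, 317/323) → H(X|Y=0) = 0.1334
  Y=1: P(Y=1) = 0.354, P(X|Y=1) = (253/354, 101/354) → H(X|Y=1) = 0.8626
H(X|Y) = 0.646·0.1334 + 0.354·0.8626 = 0.3915 bits

I(X;Y) = H(X) - H(X|Y) = 0.8342 - 0.3915 = 0.4427 bits

Cross-check via I(X;Y) = H(X) + H(Y) - H(X,Y): computing H(Y) from the column sums and H(X,Y) from the 4 cells in the same way gives H(Y) = 0.9376 bits and H(X,Y) = 1.3291 bits, so
I(X;Y) = 0.8342 + 0.9376 - 1.3291 = 0.4427 bits ✓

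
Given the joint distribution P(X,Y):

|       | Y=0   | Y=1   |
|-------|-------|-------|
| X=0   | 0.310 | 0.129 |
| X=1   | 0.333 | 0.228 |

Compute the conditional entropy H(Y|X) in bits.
0.9303 bits

H(Y|X) = H(X,Y) - H(X)

H(X,Y) = -Σ_{x,y} P(x,y) log₂ P(x,y). Per-cell terms -P(x,y)·log₂P(x,y):
  X=0: 0.5238, 0.3811
  X=1: 0.5283, 0.4863
Sum of the 4 terms: H(X,Y) = 1.9195 bits

Marginal of X (row sums):
  P(X=0) = 0.310 + 0.129 = 0.439
  P(X=1) = 0.333 + 0.228 = 0.561
H(X) = -[0.439·log₂(0.439) + 0.561·log₂(0.561)]
  = 0.5214 + 0.4678 = 0.9892 bits

H(Y|X) = H(X,Y) - H(X) = 1.9195 - 0.9892 = 0.9303 bits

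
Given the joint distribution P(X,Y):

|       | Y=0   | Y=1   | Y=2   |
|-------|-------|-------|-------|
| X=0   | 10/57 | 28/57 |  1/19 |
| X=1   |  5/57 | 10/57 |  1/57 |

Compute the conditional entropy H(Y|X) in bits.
1.1623 bits

H(Y|X) = H(X,Y) - H(X)

H(X,Y) = -Σ_{x,y} P(x,y) log₂ P(x,y). Per-cell terms -P(x,y)·log₂P(x,y):
  X=0: 0.4405, 0.5038, 0.2236
  X=1: 0.3080, 0.4405, 0.1023
Sum of the 6 terms: H(X,Y) = 2.0187 bits

Marginal of X (row sums):
  P(X=0) = 10/57 + 28/57 + 1/19 = 41/57
  P(X=1) = 5/57 + 10/57 + 1/57 = 16/57
H(X) = -[(41/57)·log₂(41/57) + (16/57)·log₂(16/57)]
  = 0.3419 + 0.5145 = 0.8564 bits

H(Y|X) = H(X,Y) - H(X) = 2.0187 - 0.8564 = 1.1623 bits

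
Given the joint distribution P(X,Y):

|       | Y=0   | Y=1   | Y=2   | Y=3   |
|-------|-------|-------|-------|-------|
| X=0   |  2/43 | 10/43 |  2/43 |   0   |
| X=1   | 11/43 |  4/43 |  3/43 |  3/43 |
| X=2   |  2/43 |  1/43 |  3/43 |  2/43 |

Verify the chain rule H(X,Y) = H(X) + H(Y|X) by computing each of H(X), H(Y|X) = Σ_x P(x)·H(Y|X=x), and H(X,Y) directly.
H(X) = 1.4834 bits, H(Y|X) = 1.5815 bits, H(X,Y) = 3.0649 bits

Marginal of X (row sums):
  P(X=0) = 2/43 + 10/43 + 2/43 + 0 = 14/43
  P(X=1) = 11/43 + 4/43 + 3/43 + 3/43 = 21/43
  P(X=2) = 2/43 + 1/43 + 3/43 + 2/43 = 8/43
H(X) = -[(14/43)·log₂(14/43) + (21/43)·log₂(21/43) + (8/43)·log₂(8/43)]
  = 0.52709 + 0.50495 + 0.45140 = 1.4834 bits

H(Y|X) = Σ_x P(x)·H(Y|X=x):
  X=0: P(X=0) = 14/43, P(Y|X=0) = (1/7, 5/7, 1/7, 0) → H(Y|X=0) = 1.14883
  X=1: P(X=1) = 21/43, P(Y|X=1) = (11/21, 4/21, 1/7, 1/7) → H(Y|X=1) = 1.74644
  X=2: P(X=2) = 8/43, P(Y|X=2) = (1/4, 1/8, 3/8, 1/4) → H(Y|X=2) = 1.90564
H(Y|X) = (14/43)·1.14883 + (21/43)·1.74644 + (8/43)·1.90564 = 1.5815 bits

H(X,Y) = -Σ_{x,y} P(x,y) log₂ P(x,y). Per-cell terms -P(x,y)·log₂P(x,y):
  X=0: 0.20587, 0.48938, 0.20587, 0.00000
  X=1: 0.50314, 0.31872, 0.26800, 0.26800
  X=2: 0.20587, 0.12619, 0.26800, 0.20587
  (cells with P = 0 contribute 0)
Sum of the 12 terms: H(X,Y) = 3.0649 bits

Chain rule check:
  H(X) + H(Y|X) = 1.4834 + 1.5815 = 3.0649 bits
  H(X,Y) = 3.0649 bits
✓ Chain rule verified.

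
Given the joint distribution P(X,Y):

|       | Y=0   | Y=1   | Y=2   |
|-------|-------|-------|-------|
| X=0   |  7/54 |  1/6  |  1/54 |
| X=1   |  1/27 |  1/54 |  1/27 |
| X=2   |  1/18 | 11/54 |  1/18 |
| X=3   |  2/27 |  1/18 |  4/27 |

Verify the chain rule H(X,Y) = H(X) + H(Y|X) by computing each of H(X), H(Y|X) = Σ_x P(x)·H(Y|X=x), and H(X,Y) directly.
H(X) = 1.8811 bits, H(Y|X) = 1.3461 bits, H(X,Y) = 3.2271 bits

Marginal of X (row sums):
  P(X=0) = 7/54 + 1/6 + 1/54 = 17/54
  P(X=1) = 1/27 + 1/54 + 1/27 = 5/54
  P(X=2) = 1/18 + 11/54 + 1/18 = 17/54
  P(X=3) = 2/27 + 1/18 + 4/27 = 5/18
H(X) = -[(17/54)·log₂(17/54) + (5/54)·log₂(5/54) + (17/54)·log₂(17/54) + (5/18)·log₂(5/18)]
  = 0.52493 + 0.31787 + 0.52493 + 0.51333 = 1.8811 bits

H(Y|X) = Σ_x P(x)·H(Y|X=x):
  X=0: P(X=0) = 17/54, P(Y|X=0) = (7/17, 9/17, 1/17) → H(Y|X=0) = 1.25330
  X=1: P(X=1) = 5/54, P(Y|X=1) = (2/5, 1/5, 2/5) → H(Y|X=1) = 1.52193
  X=2: P(X=2) = 17/54, P(Y|X=2) = (3/17, 11/17, 3/17) → H(Y|X=2) = 1.28961
  X=3: P(X=3) = 5/18, P(Y|X=3) = (4/15, 1/5, 8/15) → H(Y|X=3) = 1.45656
H(Y|X) = (17/54)·1.25330 + (5/54)·1.52193 + (17/54)·1.28961 + (5/18)·1.45656 = 1.3461 bits

H(X,Y) = -Σ_{x,y} P(x,y) log₂ P(x,y). Per-cell terms -P(x,y)·log₂P(x,y):
  X=0: 0.38209, 0.43083, 0.10657
  X=1: 0.17611, 0.10657, 0.17611
  X=2: 0.23166, 0.46759, 0.23166
  X=3: 0.27814, 0.23166, 0.40813
Sum of the 12 terms: H(X,Y) = 3.2271 bits

Chain rule check:
  H(X) + H(Y|X) = 1.8811 + 1.3461 = 3.2272 bits
  H(X,Y) = 3.2271 bits
✓ Chain rule verified (Δ = 0.0001 is 4-dp rounding noise: each of the three values was rounded independently).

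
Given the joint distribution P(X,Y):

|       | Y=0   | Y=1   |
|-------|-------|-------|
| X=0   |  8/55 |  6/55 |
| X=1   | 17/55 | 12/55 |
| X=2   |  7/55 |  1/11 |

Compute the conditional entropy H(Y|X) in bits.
0.9805 bits

H(Y|X) = H(X,Y) - H(X)

H(X,Y) = -Σ_{x,y} P(x,y) log₂ P(x,y). Per-cell terms -P(x,y)·log₂P(x,y):
  X=0: 0.404561, 0.348698
  X=1: 0.523568, 0.479214
  X=2: 0.378510, 0.314494
Sum of the 6 terms: H(X,Y) = 2.449045 bits

Marginal of X (row sums):
  P(X=0) = 8/55 + 6/55 = 14/55
  P(X=1) = 17/55 + 12/55 = 29/55
  P(X=2) = 7/55 + 1/11 = 12/55
H(X) = -[(14/55)·log₂(14/55) + (29/55)·log₂(29/55) + (12/55)·log₂(12/55)]
  = 0.502474 + 0.486872 + 0.479214 = 1.468560 bits

H(Y|X) = H(X,Y) - H(X) = 2.449045 - 1.468560 = 0.9805 bits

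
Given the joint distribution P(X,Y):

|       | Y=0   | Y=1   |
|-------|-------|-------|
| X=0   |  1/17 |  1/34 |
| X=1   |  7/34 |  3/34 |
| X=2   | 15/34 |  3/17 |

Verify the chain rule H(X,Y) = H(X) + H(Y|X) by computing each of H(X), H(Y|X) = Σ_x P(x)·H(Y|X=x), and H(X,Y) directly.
H(X) = 1.2577 bits, H(Y|X) = 0.8733 bits, H(X,Y) = 2.1310 bits

Marginal of X (row sums):
  P(X=0) = 1/17 + 1/34 = 3/34
  P(X=1) = 7/34 + 3/34 = 5/17
  P(X=2) = 15/34 + 3/17 = 21/34
H(X) = -[(3/34)·log₂(3/34) + (5/17)·log₂(5/17) + (21/34)·log₂(21/34)]
  = 0.30904 + 0.51927 + 0.42935 = 1.2577 bits

H(Y|X) = Σ_x P(x)·H(Y|X=x):
  X=0: P(X=0) = 3/34, P(Y|X=0) = (2/3, 1/3) → H(Y|X=0) = 0.91830
  X=1: P(X=1) = 5/17, P(Y|X=1) = (7/10, 3/10) → H(Y|X=1) = 0.88129
  X=2: P(X=2) = 21/34, P(Y|X=2) = (5/7, 2/7) → H(Y|X=2) = 0.86312
H(Y|X) = (3/34)·0.91830 + (5/17)·0.88129 + (21/34)·0.86312 = 0.8733 bits

H(X,Y) = -Σ_{x,y} P(x,y) log₂ P(x,y). Per-cell terms -P(x,y)·log₂P(x,y):
  X=0: 0.24044, 0.14963
  X=1: 0.46943, 0.30904
  X=2: 0.52084, 0.44162
Sum of the 6 terms: H(X,Y) = 2.1310 bits

Chain rule check:
  H(X) + H(Y|X) = 1.2577 + 0.8733 = 2.1310 bits
  H(X,Y) = 2.1310 bits
✓ Chain rule verified.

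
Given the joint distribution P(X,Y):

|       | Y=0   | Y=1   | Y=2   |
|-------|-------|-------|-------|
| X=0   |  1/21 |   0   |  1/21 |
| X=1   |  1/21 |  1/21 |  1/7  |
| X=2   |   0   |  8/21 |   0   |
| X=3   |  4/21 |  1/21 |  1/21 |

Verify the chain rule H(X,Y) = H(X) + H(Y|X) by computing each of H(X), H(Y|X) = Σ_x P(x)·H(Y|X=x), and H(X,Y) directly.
H(X) = 1.8628 bits, H(Y|X) = 0.7793 bits, H(X,Y) = 2.6421 bits

Marginal of X (row sums):
  P(X=0) = 1/21 + 0 + 1/21 = 2/21
  P(X=1) = 1/21 + 1/21 + 1/7 = 5/21
  P(X=2) = 0 + 8/21 + 0 = 8/21
  P(X=3) = 4/21 + 1/21 + 1/21 = 2/7
H(X) = -[(2/21)·log₂(2/21) + (5/21)·log₂(5/21) + (8/21)·log₂(8/21) + (2/7)·log₂(2/7)]
  = 0.32308 + 0.49295 + 0.53041 + 0.51639 = 1.8628 bits

H(Y|X) = Σ_x P(x)·H(Y|X=x):
  X=0: P(X=0) = 2/21, P(Y|X=0) = (1/2, 0, 1/2) → H(Y|X=0) = 1.00000
  X=1: P(X=1) = 5/21, P(Y|X=1) = (1/5, 1/5, 3/5) → H(Y|X=1) = 1.37095
  X=2: P(X=2) = 8/21, P(Y|X=2) = (0, 1, 0) → H(Y|X=2) = 0.00000
  X=3: P(X=3) = 2/7, P(Y|X=3) = (2/3, 1/6, 1/6) → H(Y|X=3) = 1.25163
H(Y|X) = (2/21)·1.00000 + (5/21)·1.37095 + (8/21)·0.00000 + (2/7)·1.25163 = 0.7793 bits

H(X,Y) = -Σ_{x,y} P(x,y) log₂ P(x,y). Per-cell terms -P(x,y)·log₂P(x,y):
  X=0: 0.20916, 0.00000, 0.20916
  X=1: 0.20916, 0.20916, 0.40105
  X=2: 0.00000, 0.53041, 0.00000
  X=3: 0.45568, 0.20916, 0.20916
  (cells with P = 0 contribute 0)
Sum of the 12 terms: H(X,Y) = 2.6421 bits

Chain rule check:
  H(X) + H(Y|X) = 1.8628 + 0.7793 = 2.6421 bits
  H(X,Y) = 2.6421 bits
✓ Chain rule verified.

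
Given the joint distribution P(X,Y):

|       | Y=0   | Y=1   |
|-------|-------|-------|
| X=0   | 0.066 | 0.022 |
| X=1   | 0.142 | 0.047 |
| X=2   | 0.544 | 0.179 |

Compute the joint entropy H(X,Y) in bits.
1.9092 bits

H(X,Y) = -Σ_{x,y} P(x,y) log₂ P(x,y). Per-cell terms -P(x,y)·log₂P(x,y):
  X=0: 0.2588, 0.1211
  X=1: 0.3999, 0.2073
  X=2: 0.4778, 0.4443
Sum of the 6 terms: H(X,Y) = 1.9092 bits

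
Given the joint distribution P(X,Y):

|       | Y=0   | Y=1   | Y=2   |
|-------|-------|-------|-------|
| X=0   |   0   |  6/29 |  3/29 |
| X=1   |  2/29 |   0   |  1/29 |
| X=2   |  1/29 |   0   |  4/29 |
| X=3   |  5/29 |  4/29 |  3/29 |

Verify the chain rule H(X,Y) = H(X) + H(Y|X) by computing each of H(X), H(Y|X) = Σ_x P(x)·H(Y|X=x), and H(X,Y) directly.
H(X) = 1.8265 bits, H(Y|X) = 1.1477 bits, H(X,Y) = 2.9742 bits

Marginal of X (row sums):
  P(X=0) = 0 + 6/29 + 3/29 = 9/29
  P(X=1) = 2/29 + 0 + 1/29 = 3/29
  P(X=2) = 1/29 + 0 + 4/29 = 5/29
  P(X=3) = 5/29 + 4/29 + 3/29 = 12/29
H(X) = -[(9/29)·log₂(9/29) + (3/29)·log₂(3/29) + (5/29)·log₂(5/29) + (12/29)·log₂(12/29)]
  = 0.52388 + 0.33859 + 0.43725 + 0.52677 = 1.8265 bits

H(Y|X) = Σ_x P(x)·H(Y|X=x):
  X=0: P(X=0) = 9/29, P(Y|X=0) = (0, 2/3, 1/3) → H(Y|X=0) = 0.91830
  X=1: P(X=1) = 3/29, P(Y|X=1) = (2/3, 0, 1/3) → H(Y|X=1) = 0.91830
  X=2: P(X=2) = 5/29, P(Y|X=2) = (1/5, 0, 4/5) → H(Y|X=2) = 0.72193
  X=3: P(X=3) = 12/29, P(Y|X=3) = (5/12, 1/3, 1/4) → H(Y|X=3) = 1.55459
H(Y|X) = (9/29)·0.91830 + (3/29)·0.91830 + (5/29)·0.72193 + (12/29)·1.55459 = 1.1477 bits

H(X,Y) = -Σ_{x,y} P(x,y) log₂ P(x,y). Per-cell terms -P(x,y)·log₂P(x,y):
  X=0: 0.00000, 0.47028, 0.33859
  X=1: 0.26607, 0.00000, 0.16752
  X=2: 0.16752, 0.00000, 0.39420
  X=3: 0.43725, 0.39420, 0.33859
  (cells with P = 0 contribute 0)
Sum of the 12 terms: H(X,Y) = 2.9742 bits

Chain rule check:
  H(X) + H(Y|X) = 1.8265 + 1.1477 = 2.9742 bits
  H(X,Y) = 2.9742 bits
✓ Chain rule verified.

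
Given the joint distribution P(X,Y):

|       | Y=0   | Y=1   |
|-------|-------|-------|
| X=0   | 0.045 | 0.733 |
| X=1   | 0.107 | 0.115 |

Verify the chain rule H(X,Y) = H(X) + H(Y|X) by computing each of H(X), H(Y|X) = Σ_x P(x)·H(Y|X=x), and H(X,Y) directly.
H(X) = 0.7638 bits, H(Y|X) = 0.4698 bits, H(X,Y) = 1.2336 bits

Marginal of X (row sums):
  P(X=0) = 0.045 + 0.733 = 0.778
  P(X=1) = 0.107 + 0.115 = 0.222
H(X) = -[0.778·log₂(0.778) + 0.222·log₂(0.222)]
  = 0.2818 + 0.4820 = 0.7638 bits

H(Y|X) = Σ_x P(x)·H(Y|X=x):
  X=0: P(X=0) = 0.778, P(Y|X=0) = (45/778, 733/778) → H(Y|X=0) = 0.3188
  X=1: P(X=1) = 0.222, P(Y|X=1) = (107/222, 115/222) → H(Y|X=1) = 0.9991
H(Y|X) = 0.778·0.3188 + 0.222·0.9991 = 0.4698 bits

H(X,Y) = -Σ_{x,y} P(x,y) log₂ P(x,y). Per-cell terms -P(x,y)·log₂P(x,y):
  X=0: 0.2013, 0.3285
  X=1: 0.3450, 0.3588
Sum of the 4 terms: H(X,Y) = 1.2336 bits

Chain rule check:
  H(X) + H(Y|X) = 0.7638 + 0.4698 = 1.2336 bits
  H(X,Y) = 1.2336 bits
✓ Chain rule verified.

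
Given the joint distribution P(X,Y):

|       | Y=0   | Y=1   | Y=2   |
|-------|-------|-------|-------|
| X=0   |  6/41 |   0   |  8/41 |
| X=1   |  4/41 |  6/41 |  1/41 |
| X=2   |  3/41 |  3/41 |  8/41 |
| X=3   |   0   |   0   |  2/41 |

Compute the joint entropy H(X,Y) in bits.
2.9544 bits

H(X,Y) = -Σ_{x,y} P(x,y) log₂ P(x,y). Per-cell terms -P(x,y)·log₂P(x,y):
  X=0: 0.40574, 0.00000, 0.46001
  X=1: 0.32757, 0.40574, 0.13067
  X=2: 0.27604, 0.27604, 0.46001
  X=3: 0.00000, 0.00000, 0.21256
  (cells with P = 0 contribute 0)
Sum of the 12 terms: H(X,Y) = 2.9544 bits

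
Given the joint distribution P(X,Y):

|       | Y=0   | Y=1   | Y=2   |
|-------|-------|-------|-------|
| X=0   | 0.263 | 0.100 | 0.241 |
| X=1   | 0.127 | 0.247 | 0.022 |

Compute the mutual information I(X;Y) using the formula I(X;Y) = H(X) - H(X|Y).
0.2038 bits

I(X;Y) = H(X) - H(X|Y)

Marginal of X (row sums):
  P(X=0) = 0.263 + 0.100 + 0.241 = 0.604
  P(X=1) = 0.127 + 0.247 + 0.022 = 0.396
H(X) = -[0.604·log₂(0.604) + 0.396·log₂(0.396)]
  = 0.43934 + 0.52923 = 0.9686 bits

Marginal of Y (column sums):
  P(Y=0) = 0.263 + 0.127 = 0.390
  P(Y=1) = 0.100 + 0.247 = 0.347
  P(Y=2) = 0.241 + 0.022 = 0.263
H(X|Y) = Σ_y P(y)·H(X|Y=y):
  Y=0: P(Y=0) = 0.390, P(X|Y=0) = (263/390, 127/390) → H(X|Y=0) = 0.91041
  Y=1: P(Y=1) = 0.347, P(X|Y=1) = (100/347, 247/347) → H(X|Y=1) = 0.86636
  Y=2: P(Y=2) = 0.263, P(X|Y=2) = (241/263, 22/263) → H(X|Y=2) = 0.41491
H(X|Y) = 0.390·0.91041 + 0.347·0.86636 + 0.263·0.41491 = 0.7648 bits

I(X;Y) = H(X) - H(X|Y) = 0.9686 - 0.7648 = 0.2038 bits

Cross-check via I(X;Y) = H(X) + H(Y) - H(X,Y): computing H(Y) from the column sums and H(X,Y) from the 6 cells in the same way gives H(Y) = 1.5664 bits and H(X,Y) = 2.3312 bits, so
I(X;Y) = 0.9686 + 1.5664 - 2.3312 = 0.2038 bits ✓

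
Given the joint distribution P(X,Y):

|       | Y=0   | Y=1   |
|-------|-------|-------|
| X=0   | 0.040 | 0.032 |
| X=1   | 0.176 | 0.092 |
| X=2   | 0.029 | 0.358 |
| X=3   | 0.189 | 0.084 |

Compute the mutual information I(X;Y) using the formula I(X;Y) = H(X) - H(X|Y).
0.2756 bits

I(X;Y) = H(X) - H(X|Y)

Marginal of X (row sums):
  P(X=0) = 0.040 + 0.032 = 0.072
  P(X=1) = 0.176 + 0.092 = 0.268
  P(X=2) = 0.029 + 0.358 = 0.387
  P(X=3) = 0.189 + 0.084 = 0.273
H(X) = -[0.072·log₂(0.072) + 0.268·log₂(0.268) + 0.387·log₂(0.387) + 0.273·log₂(0.273)]
  = 0.27330 + 0.50912 + 0.53003 + 0.51134 = 1.8238 bits

Marginal of Y (column sums):
  P(Y=0) = 0.040 + 0.176 + 0.029 + 0.189 = 0.434
  P(Y=1) = 0.032 + 0.092 + 0.358 + 0.084 = 0.566
H(X|Y) = Σ_y P(y)·H(X|Y=y):
  Y=0: P(Y=0) = 0.434, P(X|Y=0) = (20/217, 88/217, 29/434, 27/62) → H(X|Y=0) = 1.62818
  Y=1: P(Y=1) = 0.566, P(X|Y=1) = (16/283, 46/283, 179/283, 42/283) → H(X|Y=1) = 1.48683
H(X|Y) = 0.434·1.62818 + 0.566·1.48683 = 1.5482 bits

I(X;Y) = H(X) - H(X|Y) = 1.8238 - 1.5482 = 0.2756 bits

Cross-check via I(X;Y) = H(X) + H(Y) - H(X,Y): computing H(Y) from the column sums and H(X,Y) from the 8 cells in the same way gives H(Y) = 0.9874 bits and H(X,Y) = 2.5356 bits, so
I(X;Y) = 1.8238 + 0.9874 - 2.5356 = 0.2756 bits ✓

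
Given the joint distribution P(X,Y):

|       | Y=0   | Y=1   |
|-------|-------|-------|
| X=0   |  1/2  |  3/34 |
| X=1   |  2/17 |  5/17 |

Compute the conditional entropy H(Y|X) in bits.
0.7141 bits

H(Y|X) = H(X,Y) - H(X)

H(X,Y) = -Σ_{x,y} P(x,y) log₂ P(x,y). Per-cell terms -P(x,y)·log₂P(x,y):
  X=0: 0.5000, 0.3090
  X=1: 0.3632, 0.5193
Sum of the 4 terms: H(X,Y) = 1.6915 bits

Marginal of X (row sums):
  P(X=0) = 1/2 + 3/34 = 10/17
  P(X=1) = 2/17 + 5/17 = 7/17
H(X) = -[(10/17)·log₂(10/17) + (7/17)·log₂(7/17)]
  = 0.4503 + 0.5271 = 0.9774 bits

H(Y|X) = H(X,Y) - H(X) = 1.6915 - 0.9774 = 0.7141 bits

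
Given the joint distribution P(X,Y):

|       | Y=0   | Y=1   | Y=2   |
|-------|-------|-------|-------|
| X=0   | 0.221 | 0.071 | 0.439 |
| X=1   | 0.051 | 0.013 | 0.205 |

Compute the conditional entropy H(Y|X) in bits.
1.2027 bits

H(Y|X) = H(X,Y) - H(X)

H(X,Y) = -Σ_{x,y} P(x,y) log₂ P(x,y). Per-cell terms -P(x,y)·log₂P(x,y):
  X=0: 0.481312, 0.270939, 0.521403
  X=1: 0.218961, 0.081449, 0.468692
Sum of the 6 terms: H(X,Y) = 2.04276 bits

Marginal of X (row sums):
  P(X=0) = 0.221 + 0.071 + 0.439 = 0.731
  P(X=1) = 0.051 + 0.013 + 0.205 = 0.269
H(X) = -[0.731·log₂(0.731) + 0.269·log₂(0.269)]
  = 0.330453 + 0.509573 = 0.84003 bits

H(Y|X) = H(X,Y) - H(X) = 2.04276 - 0.84003 = 1.2027 bits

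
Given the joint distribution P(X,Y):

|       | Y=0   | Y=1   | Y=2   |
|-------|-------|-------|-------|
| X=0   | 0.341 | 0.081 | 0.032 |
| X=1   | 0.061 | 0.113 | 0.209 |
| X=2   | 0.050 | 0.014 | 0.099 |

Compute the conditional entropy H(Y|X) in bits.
1.2140 bits

H(Y|X) = H(X,Y) - H(X)

H(X,Y) = -Σ_{x,y} P(x,y) log₂ P(x,y). Per-cell terms -P(x,y)·log₂P(x,y):
  X=0: 0.5293, 0.2937, 0.1589
  X=1: 0.2461, 0.3555, 0.4720
  X=2: 0.2161, 0.0862, 0.3303
Sum of the 9 terms: H(X,Y) = 2.6881 bits

Marginal of X (row sums):
  P(X=0) = 0.341 + 0.081 + 0.032 = 0.454
  P(X=1) = 0.061 + 0.113 + 0.209 = 0.383
  P(X=2) = 0.050 + 0.014 + 0.099 = 0.163
H(X) = -[0.454·log₂(0.454) + 0.383·log₂(0.383) + 0.163·log₂(0.163)]
  = 0.5172 + 0.5303 + 0.4266 = 1.4741 bits

H(Y|X) = H(X,Y) - H(X) = 2.6881 - 1.4741 = 1.2140 bits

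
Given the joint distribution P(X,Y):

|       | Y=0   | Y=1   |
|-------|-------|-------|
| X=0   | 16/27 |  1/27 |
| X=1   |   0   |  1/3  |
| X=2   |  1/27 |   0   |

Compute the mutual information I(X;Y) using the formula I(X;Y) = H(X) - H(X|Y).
0.7477 bits

I(X;Y) = H(X) - H(X|Y)

Marginal of X (row sums):
  P(X=0) = 16/27 + 1/27 = 17/27
  P(X=1) = 0 + 1/3 = 1/3
  P(X=2) = 1/27 + 0 = 1/27
H(X) = -[(17/27)·log₂(17/27) + (1/3)·log₂(1/3) + (1/27)·log₂(1/27)]
  = 0.42023 + 0.52832 + 0.17611 = 1.12466 bits

Marginal of Y (column sums):
  P(Y=0) = 16/27 + 0 + 1/27 = 17/27
  P(Y=1) = 1/27 + 1/3 + 0 = 10/27
H(X|Y) = Σ_y P(y)·H(X|Y=y):
  Y=0: P(Y=0) = 17/27, P(X|Y=0) = (16/17, 0, 1/17) → H(X|Y=0) = 0.32276
  Y=1: P(Y=1) = 10/27, P(X|Y=1) = (1/10, 9/10, 0) → H(X|Y=1) = 0.46900
H(X|Y) = (17/27)·0.32276 + (10/27)·0.46900 = 0.37692 bits

I(X;Y) = H(X) - H(X|Y) = 1.12466 - 0.37692 = 0.7477 bits

Cross-check via I(X;Y) = H(X) + H(Y) - H(X,Y): computing H(Y) from the column sums and H(X,Y) from the 6 cells in the same way gives H(Y) = 0.95096 bits and H(X,Y) = 1.32788 bits, so
I(X;Y) = 1.12466 + 0.95096 - 1.32788 = 0.7477 bits ✓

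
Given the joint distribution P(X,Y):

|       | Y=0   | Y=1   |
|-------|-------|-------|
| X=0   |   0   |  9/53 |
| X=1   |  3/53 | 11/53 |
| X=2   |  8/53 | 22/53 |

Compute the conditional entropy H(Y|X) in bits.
0.6716 bits

H(Y|X) = H(X,Y) - H(X)

H(X,Y) = -Σ_{x,y} P(x,y) log₂ P(x,y). Per-cell terms -P(x,y)·log₂P(x,y):
  X=0: 0.0000, 0.4344
  X=1: 0.2345, 0.4708
  X=2: 0.4118, 0.5265
  (cells with P = 0 contribute 0)
Sum of the 6 terms: H(X,Y) = 2.0780 bits

Marginal of X (row sums):
  P(X=0) = 0 + 9/53 = 9/53
  P(X=1) = 3/53 + 11/53 = 14/53
  P(X=2) = 8/53 + 22/53 = 30/53
H(X) = -[(9/53)·log₂(9/53) + (14/53)·log₂(14/53) + (30/53)·log₂(30/53)]
  = 0.4344 + 0.5073 + 0.4647 = 1.4064 bits

H(Y|X) = H(X,Y) - H(X) = 2.0780 - 1.4064 = 0.6716 bits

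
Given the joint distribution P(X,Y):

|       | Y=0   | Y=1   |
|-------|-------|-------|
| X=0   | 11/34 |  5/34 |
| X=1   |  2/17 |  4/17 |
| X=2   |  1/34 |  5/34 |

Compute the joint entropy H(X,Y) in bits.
2.3441 bits

H(X,Y) = -Σ_{x,y} P(x,y) log₂ P(x,y). Per-cell terms -P(x,y)·log₂P(x,y):
  X=0: 0.5267, 0.4067
  X=1: 0.3632, 0.4912
  X=2: 0.1496, 0.4067
Sum of the 6 terms: H(X,Y) = 2.3441 bits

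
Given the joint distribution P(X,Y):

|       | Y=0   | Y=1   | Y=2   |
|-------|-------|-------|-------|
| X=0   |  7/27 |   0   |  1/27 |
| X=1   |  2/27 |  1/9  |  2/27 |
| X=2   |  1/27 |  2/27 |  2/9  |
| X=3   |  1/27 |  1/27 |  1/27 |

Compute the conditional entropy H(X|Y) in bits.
1.5136 bits

H(X|Y) = H(X,Y) - H(Y)

H(X,Y) = -Σ_{x,y} P(x,y) log₂ P(x,y). Per-cell terms -P(x,y)·log₂P(x,y):
  X=0: 0.50492, 0.00000, 0.17611
  X=1: 0.27814, 0.35221, 0.27814
  X=2: 0.17611, 0.27814, 0.48221
  X=3: 0.17611, 0.17611, 0.17611
  (cells with P = 0 contribute 0)
Sum of the 12 terms: H(X,Y) = 3.0543 bits

Marginal of Y (column sums):
  P(Y=0) = 7/27 + 2/27 + 1/27 + 1/27 = 11/27
  P(Y=1) = 0 + 1/9 + 2/27 + 1/27 = 2/9
  P(Y=2) = 1/27 + 2/27 + 2/9 + 1/27 = 10/27
H(Y) = -[(11/27)·log₂(11/27) + (2/9)·log₂(2/9) + (10/27)·log₂(10/27)]
  = 0.52778 + 0.48221 + 0.53073 = 1.5407 bits

H(X|Y) = H(X,Y) - H(Y) = 3.0543 - 1.5407 = 1.5136 bits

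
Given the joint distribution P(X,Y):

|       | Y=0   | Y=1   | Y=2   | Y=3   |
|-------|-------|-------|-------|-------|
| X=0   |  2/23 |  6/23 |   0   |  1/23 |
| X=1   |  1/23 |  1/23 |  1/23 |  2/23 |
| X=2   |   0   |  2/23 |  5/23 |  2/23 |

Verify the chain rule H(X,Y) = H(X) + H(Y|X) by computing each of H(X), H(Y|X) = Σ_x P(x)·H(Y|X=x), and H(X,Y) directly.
H(X) = 1.5380 bits, H(Y|X) = 1.4586 bits, H(X,Y) = 2.9966 bits

Marginal of X (row sums):
  P(X=0) = 2/23 + 6/23 + 0 + 1/23 = 9/23
  P(X=1) = 1/23 + 1/23 + 1/23 + 2/23 = 5/23
  P(X=2) = 0 + 2/23 + 5/23 + 2/23 = 9/23
H(X) = -[(9/23)·log₂(9/23) + (5/23)·log₂(5/23) + (9/23)·log₂(9/23)]
  = 0.529684 + 0.478616 + 0.529684 = 1.5380 bits

H(Y|X) = Σ_x P(x)·H(Y|X=x):
  X=0: P(X=0) = 9/23, P(Y|X=0) = (2/9, 2/3, 0, 1/9) → H(Y|X=0) = 1.224394
  X=1: P(X=1) = 5/23, P(Y|X=1) = (1/5, 1/5, 1/5, 2/5) → H(Y|X=1) = 1.921928
  X=2: P(X=2) = 9/23, P(Y|X=2) = (0, 2/9, 5/9, 2/9) → H(Y|X=2) = 1.435521
H(Y|X) = (9/23)·1.224394 + (5/23)·1.921928 + (9/23)·1.435521 = 1.4586 bits

H(X,Y) = -Σ_{x,y} P(x,y) log₂ P(x,y). Per-cell terms -P(x,y)·log₂P(x,y):
  X=0: 0.306397, 0.505722, 0.000000, 0.196677
  X=1: 0.196677, 0.196677, 0.196677, 0.306397
  X=2: 0.000000, 0.306397, 0.478616, 0.306397
  (cells with P = 0 contribute 0)
Sum of the 12 terms: H(X,Y) = 2.9966 bits

Chain rule check:
  H(X) + H(Y|X) = 1.5380 + 1.4586 = 2.9966 bits
  H(X,Y) = 2.9966 bits
✓ Chain rule verified.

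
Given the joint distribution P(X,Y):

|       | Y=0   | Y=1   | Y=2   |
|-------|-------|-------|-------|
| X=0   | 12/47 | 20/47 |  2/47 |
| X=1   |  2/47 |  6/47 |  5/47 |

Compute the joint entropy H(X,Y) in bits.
2.1380 bits

H(X,Y) = -Σ_{x,y} P(x,y) log₂ P(x,y). Per-cell terms -P(x,y)·log₂P(x,y):
  X=0: 0.5029, 0.5245, 0.1938
  X=1: 0.1938, 0.3791, 0.3439
Sum of the 6 terms: H(X,Y) = 2.1380 bits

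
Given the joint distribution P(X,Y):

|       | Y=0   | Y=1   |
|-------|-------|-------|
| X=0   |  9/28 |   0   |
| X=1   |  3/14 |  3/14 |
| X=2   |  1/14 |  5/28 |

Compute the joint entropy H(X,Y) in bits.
2.1946 bits

H(X,Y) = -Σ_{x,y} P(x,y) log₂ P(x,y). Per-cell terms -P(x,y)·log₂P(x,y):
  X=0: 0.52632, 0.00000
  X=1: 0.47623, 0.47623
  X=2: 0.27195, 0.44383
  (cells with P = 0 contribute 0)
Sum of the 6 terms: H(X,Y) = 2.1946 bits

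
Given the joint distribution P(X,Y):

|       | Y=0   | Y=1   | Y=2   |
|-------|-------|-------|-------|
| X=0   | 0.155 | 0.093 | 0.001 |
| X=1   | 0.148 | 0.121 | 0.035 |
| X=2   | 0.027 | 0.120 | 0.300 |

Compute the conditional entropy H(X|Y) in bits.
1.1354 bits

H(X|Y) = H(X,Y) - H(Y)

H(X,Y) = -Σ_{x,y} P(x,y) log₂ P(x,y). Per-cell terms -P(x,y)·log₂P(x,y):
  X=0: 0.41690, 0.31868, 0.00997
  X=1: 0.40794, 0.36868, 0.16928
  X=2: 0.14069, 0.36707, 0.52109
Sum of the 9 terms: H(X,Y) = 2.7203 bits

Marginal of Y (column sums):
  P(Y=0) = 0.155 + 0.148 + 0.027 = 0.330
  P(Y=1) = 0.093 + 0.121 + 0.120 = 0.334
  P(Y=2) = 0.001 + 0.035 + 0.300 = 0.336
H(Y) = -[0.330·log₂(0.330) + 0.334·log₂(0.334) + 0.336·log₂(0.336)]
  = 0.52782 + 0.52841 + 0.52868 = 1.5849 bits

H(X|Y) = H(X,Y) - H(Y) = 2.7203 - 1.5849 = 1.1354 bits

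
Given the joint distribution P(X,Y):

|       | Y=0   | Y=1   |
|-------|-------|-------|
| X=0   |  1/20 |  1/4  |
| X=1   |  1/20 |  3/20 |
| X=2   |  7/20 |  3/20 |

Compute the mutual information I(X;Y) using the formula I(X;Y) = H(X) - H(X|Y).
0.1949 bits

I(X;Y) = H(X) - H(X|Y)

Marginal of X (row sums):
  P(X=0) = 1/20 + 1/4 = 3/10
  P(X=1) = 1/20 + 3/20 = 1/5
  P(X=2) = 7/20 + 3/20 = 1/2
H(X) = -[(3/10)·log₂(3/10) + (1/5)·log₂(1/5) + (1/2)·log₂(1/2)]
  = 0.5211 + 0.4644 + 0.5000 = 1.4855 bits

Marginal of Y (column sums):
  P(Y=0) = 1/20 + 1/20 + 7/20 = 9/20
  P(Y=1) = 1/4 + 3/20 + 3/20 = 11/20
H(X|Y) = Σ_y P(y)·H(X|Y=y):
  Y=0: P(Y=0) = 9/20, P(X|Y=0) = (1/9, 1/9, 7/9) → H(X|Y=0) = 0.9864
  Y=1: P(Y=1) = 11/20, P(X|Y=1) = (5/11, 3/11, 3/11) → H(X|Y=1) = 1.5395
H(X|Y) = (9/20)·0.9864 + (11/20)·1.5395 = 1.2906 bits

I(X;Y) = H(X) - H(X|Y) = 1.4855 - 1.2906 = 0.1949 bits

Cross-check via I(X;Y) = H(X) + H(Y) - H(X,Y): computing H(Y) from the column sums and H(X,Y) from the 6 cells in the same way gives H(Y) = 0.9928 bits and H(X,Y) = 2.2834 bits, so
I(X;Y) = 1.4855 + 0.9928 - 2.2834 = 0.1949 bits ✓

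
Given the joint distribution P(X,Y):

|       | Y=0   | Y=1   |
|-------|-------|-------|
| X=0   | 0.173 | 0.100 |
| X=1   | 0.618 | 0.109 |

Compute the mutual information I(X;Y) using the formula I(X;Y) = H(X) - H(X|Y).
0.0376 bits

I(X;Y) = H(X) - H(X|Y)

Marginal of X (row sums):
  P(X=0) = 0.173 + 0.100 = 0.273
  P(X=1) = 0.618 + 0.109 = 0.727
H(X) = -[0.273·log₂(0.273) + 0.727·log₂(0.727)]
  = 0.5113 + 0.3344 = 0.8457 bits

Marginal of Y (column sums):
  P(Y=0) = 0.173 + 0.618 = 0.791
  P(Y=1) = 0.100 + 0.109 = 0.209
H(X|Y) = Σ_y P(y)·H(X|Y=y):
  Y=0: P(Y=0) = 0.791, P(X|Y=0) = (173/791, 618/791) → H(X|Y=0) = 0.7578
  Y=1: P(Y=1) = 0.209, P(X|Y=1) = (100/209, 109/209) → H(X|Y=1) = 0.9987
H(X|Y) = 0.791·0.7578 + 0.209·0.9987 = 0.8081 bits

I(X;Y) = H(X) - H(X|Y) = 0.8457 - 0.8081 = 0.0376 bits

Cross-check via I(X;Y) = H(X) + H(Y) - H(X,Y): computing H(Y) from the column sums and H(X,Y) from the 4 cells in the same way gives H(Y) = 0.7396 bits and H(X,Y) = 1.5477 bits, so
I(X;Y) = 0.8457 + 0.7396 - 1.5477 = 0.0376 bits ✓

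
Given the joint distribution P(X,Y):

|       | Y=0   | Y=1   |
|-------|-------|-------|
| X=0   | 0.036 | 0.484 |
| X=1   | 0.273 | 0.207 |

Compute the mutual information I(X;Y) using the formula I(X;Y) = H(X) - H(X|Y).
0.2298 bits

I(X;Y) = H(X) - H(X|Y)

Marginal of X (row sums):
  P(X=0) = 0.036 + 0.484 = 0.520
  P(X=1) = 0.273 + 0.207 = 0.480
H(X) = -[0.520·log₂(0.520) + 0.480·log₂(0.480)]
  = 0.49058 + 0.50827 = 0.99885 bits

Marginal of Y (column sums):
  P(Y=0) = 0.036 + 0.273 = 0.309
  P(Y=1) = 0.484 + 0.207 = 0.691
H(X|Y) = Σ_y P(y)·H(X|Y=y):
  Y=0: P(Y=0) = 0.309, P(X|Y=0) = (12/103, 91/103) → H(X|Y=0) = 0.51923
  Y=1: P(Y=1) = 0.691, P(X|Y=1) = (484/691, 207/691) → H(X|Y=1) = 0.88076
H(X|Y) = 0.309·0.51923 + 0.691·0.88076 = 0.76905 bits

I(X;Y) = H(X) - H(X|Y) = 0.99885 - 0.76905 = 0.2298 bits

Cross-check via I(X;Y) = H(X) + H(Y) - H(X,Y): computing H(Y) from the column sums and H(X,Y) from the 4 cells in the same way gives H(Y) = 0.89202 bits and H(X,Y) = 1.66106 bits, so
I(X;Y) = 0.99885 + 0.89202 - 1.66106 = 0.2298 bits ✓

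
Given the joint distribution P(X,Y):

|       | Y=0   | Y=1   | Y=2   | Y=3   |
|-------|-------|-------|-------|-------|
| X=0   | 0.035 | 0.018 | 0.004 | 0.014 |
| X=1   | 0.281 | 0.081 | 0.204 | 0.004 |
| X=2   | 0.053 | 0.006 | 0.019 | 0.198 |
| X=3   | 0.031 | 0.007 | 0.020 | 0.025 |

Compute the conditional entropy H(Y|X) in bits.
1.4474 bits

H(Y|X) = H(X,Y) - H(X)

H(X,Y) = -Σ_{x,y} P(x,y) log₂ P(x,y). Per-cell terms -P(x,y)·log₂P(x,y):
  X=0: 0.1693, 0.1043, 0.0319, 0.0862
  X=1: 0.5146, 0.2937, 0.4678, 0.0319
  X=2: 0.2246, 0.0443, 0.1086, 0.4626
  X=3: 0.1554, 0.0501, 0.1129, 0.1330
Sum of the 16 terms: H(X,Y) = 2.9912 bits

Marginal of X (row sums):
  P(X=0) = 0.035 + 0.018 + 0.004 + 0.014 = 0.071
  P(X=1) = 0.281 + 0.081 + 0.204 + 0.004 = 0.570
  P(X=2) = 0.053 + 0.006 + 0.019 + 0.198 = 0.276
  P(X=3) = 0.031 + 0.007 + 0.020 + 0.025 = 0.083
H(X) = -[0.071·log₂(0.071) + 0.570·log₂(0.570) + 0.276·log₂(0.276) + 0.083·log₂(0.083)]
  = 0.2709 + 0.4623 + 0.5126 + 0.2980 = 1.5438 bits

H(Y|X) = H(X,Y) - H(X) = 2.9912 - 1.5438 = 1.4474 bits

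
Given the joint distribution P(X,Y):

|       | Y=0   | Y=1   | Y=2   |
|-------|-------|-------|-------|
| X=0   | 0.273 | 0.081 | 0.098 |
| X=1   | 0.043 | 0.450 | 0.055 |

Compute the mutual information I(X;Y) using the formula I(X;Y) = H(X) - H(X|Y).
0.3407 bits

I(X;Y) = H(X) - H(X|Y)

Marginal of X (row sums):
  P(X=0) = 0.273 + 0.081 + 0.098 = 0.452
  P(X=1) = 0.043 + 0.450 + 0.055 = 0.548
H(X) = -[0.452·log₂(0.452) + 0.548·log₂(0.548)]
  = 0.517814 + 0.475528 = 0.993342 bits

Marginal of Y (column sums):
  P(Y=0) = 0.273 + 0.043 = 0.316
  P(Y=1) = 0.081 + 0.450 = 0.531
  P(Y=2) = 0.098 + 0.055 = 0.153
H(X|Y) = Σ_y P(y)·H(X|Y=y):
  Y=0: P(Y=0) = 0.316, P(X|Y=0) = (273/316, 43/316) → H(X|Y=0) = 0.573869
  Y=1: P(Y=1) = 0.531, P(X|Y=1) = (9/59, 50/59) → H(X|Y=1) = 0.616166
  Y=2: P(Y=2) = 0.153, P(X|Y=2) = (98/153, 55/153) → H(X|Y=2) = 0.942248
H(X|Y) = 0.316·0.573869 + 0.531·0.616166 + 0.153·0.942248 = 0.652691 bits

I(X;Y) = H(X) - H(X|Y) = 0.993342 - 0.652691 = 0.3407 bits

Cross-check via I(X;Y) = H(X) + H(Y) - H(X,Y): computing H(Y) from the column sums and H(X,Y) from the 6 cells in the same way gives H(Y) = 1.424496 bits and H(X,Y) = 2.077186 bits, so
I(X;Y) = 0.993342 + 1.424496 - 2.077186 = 0.3407 bits ✓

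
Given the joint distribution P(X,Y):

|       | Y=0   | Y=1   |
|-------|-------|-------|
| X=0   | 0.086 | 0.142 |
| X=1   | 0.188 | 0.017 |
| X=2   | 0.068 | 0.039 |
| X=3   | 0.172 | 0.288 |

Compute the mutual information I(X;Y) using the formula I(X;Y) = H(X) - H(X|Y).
0.1570 bits

I(X;Y) = H(X) - H(X|Y)

Marginal of X (row sums):
  P(X=0) = 0.086 + 0.142 = 0.228
  P(X=1) = 0.188 + 0.017 = 0.205
  P(X=2) = 0.068 + 0.039 = 0.107
  P(X=3) = 0.172 + 0.288 = 0.460
H(X) = -[0.228·log₂(0.228) + 0.205·log₂(0.205) + 0.107·log₂(0.107) + 0.460·log₂(0.460)]
  = 0.48630 + 0.46869 + 0.34500 + 0.51534 = 1.81533 bits

Marginal of Y (column sums):
  P(Y=0) = 0.086 + 0.188 + 0.068 + 0.172 = 0.514
  P(Y=1) = 0.142 + 0.017 + 0.039 + 0.288 = 0.486
H(X|Y) = Σ_y P(y)·H(X|Y=y):
  Y=0: P(Y=0) = 0.514, P(X|Y=0) = (43/257, 94/257, 34/257, 86/257) → H(X|Y=0) = 1.87686
  Y=1: P(Y=1) = 0.486, P(X|Y=1) = (71/243, 17/486, 13/162, 16/27) → H(X|Y=1) = 1.42724
H(X|Y) = 0.514·1.87686 + 0.486·1.42724 = 1.65834 bits

I(X;Y) = H(X) - H(X|Y) = 1.81533 - 1.65834 = 0.1570 bits

Cross-check via I(X;Y) = H(X) + H(Y) - H(X,Y): computing H(Y) from the column sums and H(X,Y) from the 8 cells in the same way gives H(Y) = 0.99943 bits and H(X,Y) = 2.65778 bits, so
I(X;Y) = 1.81533 + 0.99943 - 2.65778 = 0.1570 bits ✓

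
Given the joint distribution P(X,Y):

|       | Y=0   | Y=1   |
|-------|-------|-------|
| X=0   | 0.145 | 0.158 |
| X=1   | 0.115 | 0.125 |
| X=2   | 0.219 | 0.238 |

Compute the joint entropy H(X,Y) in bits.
2.5311 bits

H(X,Y) = -Σ_{x,y} P(x,y) log₂ P(x,y). Per-cell terms -P(x,y)·log₂P(x,y):
  X=0: 0.4040, 0.4206
  X=1: 0.3588, 0.3750
  X=2: 0.4798, 0.4929
Sum of the 6 terms: H(X,Y) = 2.5311 bits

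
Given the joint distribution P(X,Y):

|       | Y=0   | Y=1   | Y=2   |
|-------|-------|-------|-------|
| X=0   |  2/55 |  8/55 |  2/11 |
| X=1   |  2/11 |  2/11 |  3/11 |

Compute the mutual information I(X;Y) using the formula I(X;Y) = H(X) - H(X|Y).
0.0381 bits

I(X;Y) = H(X) - H(X|Y)

Marginal of X (row sums):
  P(X=0) = 2/55 + 8/55 + 2/11 = 4/11
  P(X=1) = 2/11 + 2/11 + 3/11 = 7/11
H(X) = -[(4/11)·log₂(4/11) + (7/11)·log₂(7/11)]
  = 0.53070 + 0.41496 = 0.94566 bits

Marginal of Y (column sums):
  P(Y=0) = 2/55 + 2/11 = 12/55
  P(Y=1) = 8/55 + 2/11 = 18/55
  P(Y=2) = 2/11 + 3/11 = 5/11
H(X|Y) = Σ_y P(y)·H(X|Y=y):
  Y=0: P(Y=0) = 12/55, P(X|Y=0) = (1/6, 5/6) → H(X|Y=0) = 0.65002
  Y=1: P(Y=1) = 18/55, P(X|Y=1) = (4/9, 5/9) → H(X|Y=1) = 0.99108
  Y=2: P(Y=2) = 5/11, P(X|Y=2) = (2/5, 3/5) → H(X|Y=2) = 0.97095
H(X|Y) = (12/55)·0.65002 + (18/55)·0.99108 + (5/11)·0.97095 = 0.90752 bits

I(X;Y) = H(X) - H(X|Y) = 0.94566 - 0.90752 = 0.0381 bits

Cross-check via I(X;Y) = H(X) + H(Y) - H(X,Y): computing H(Y) from the column sums and H(X,Y) from the 6 cells in the same way gives H(Y) = 1.52364 bits and H(X,Y) = 2.43116 bits, so
I(X;Y) = 0.94566 + 1.52364 - 2.43116 = 0.0381 bits ✓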